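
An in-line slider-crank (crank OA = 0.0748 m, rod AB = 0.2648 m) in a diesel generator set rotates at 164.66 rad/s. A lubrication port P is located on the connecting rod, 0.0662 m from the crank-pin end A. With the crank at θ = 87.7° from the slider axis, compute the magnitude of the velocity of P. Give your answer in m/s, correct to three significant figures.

12.3

ω = 164.7 rad/s.  Crank-pin speed |V_A| = rω = 12.317 m/s, perpendicular to OA.
Rod angle: sinφ = −(r/L) sinθ ⇒ φ = -16.395°; ω_rod = −rω cosθ/√(L²−r²sin²θ) = -1.9458 rad/s.
V_P = V_A + ω_rod × AP, with AP = 0.0662 m along the rod.
Components: V_Px = −rω sinθ − a·ω_rod·sinφ = -12.343 m/s;  V_Py = rω cosθ + a·ω_rod·cosφ = +0.37071 m/s.
|V_P| = √(V_Px² + V_Py²) = 12.349 m/s.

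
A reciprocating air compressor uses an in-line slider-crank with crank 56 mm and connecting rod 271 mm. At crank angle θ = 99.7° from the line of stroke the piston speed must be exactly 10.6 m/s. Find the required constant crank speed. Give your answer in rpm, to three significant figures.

1900

For an in-line slider-crank, |v_piston| = rω|sinθ|·[1 + r cosθ/√(L² − r² sin²θ)].
With r = 0.056 m, L = 0.271 m, θ = 99.7°: the bracketed kinematic factor |dx/dθ| = 0.053236 m.
ω = v/|dx/dθ| = 10.6/0.053236 = 199.11 rad/s.
N = 60ω/(2π) = 1901.4 rpm.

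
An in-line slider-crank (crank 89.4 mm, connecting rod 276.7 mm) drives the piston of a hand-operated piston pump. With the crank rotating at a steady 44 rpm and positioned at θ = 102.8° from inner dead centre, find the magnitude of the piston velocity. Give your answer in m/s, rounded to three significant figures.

0.371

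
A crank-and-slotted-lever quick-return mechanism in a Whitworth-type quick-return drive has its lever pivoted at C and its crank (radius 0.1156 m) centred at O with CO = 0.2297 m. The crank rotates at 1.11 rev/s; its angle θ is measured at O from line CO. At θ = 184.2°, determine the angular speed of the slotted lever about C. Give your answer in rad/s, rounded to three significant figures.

ω = 6.974 rad/s (from 1.11 rev/s).
Crank pin A relative to C: A = (d + r cosθ, r sinθ); lever angle φ = atan2(r sinθ, d + r cosθ).
Differentiating tanφ: φ̇ = rω(d cosθ + r)/(d² + r² + 2dr cosθ).
d² + r² + 2dr cosθ = |CA|² = 0.0131614 m²;  d cosθ + r = -0.11348 m.
|ω_lever| = |0.1156·6.974·-0.11348| / 0.0131614 = 6.9517 rad/s.

6.95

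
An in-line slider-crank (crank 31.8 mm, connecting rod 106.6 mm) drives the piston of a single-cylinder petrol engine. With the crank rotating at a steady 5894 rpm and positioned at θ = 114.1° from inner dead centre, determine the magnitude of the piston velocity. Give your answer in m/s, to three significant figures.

15.6

ω = 2π·5894/60 = 617.2 rad/s
For an in-line slider-crank, x = r cosθ + √(L² − r² sin²θ), so v = −rω sinθ·[1 + r cosθ/√(L² − r² sin²θ)].
With r = 0.0318 m, L = 0.1066 m, θ = 114.1°: √(L² − r² sin²θ) = 0.10257 m.
v = −0.0318·617.2·0.91283·[1 + 0.0318·-0.40833/0.10257] = -15.649 m/s.
|v| = 15.649 m/s.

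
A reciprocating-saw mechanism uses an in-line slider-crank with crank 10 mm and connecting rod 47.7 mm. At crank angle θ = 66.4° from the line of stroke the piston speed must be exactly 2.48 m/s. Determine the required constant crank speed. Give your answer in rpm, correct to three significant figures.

2380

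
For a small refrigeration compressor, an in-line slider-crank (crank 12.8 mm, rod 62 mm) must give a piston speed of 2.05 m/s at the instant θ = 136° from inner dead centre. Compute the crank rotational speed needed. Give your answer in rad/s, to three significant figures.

271

For an in-line slider-crank, |v_piston| = rω|sinθ|·[1 + r cosθ/√(L² − r² sin²θ)].
With r = 0.0128 m, L = 0.062 m, θ = 136°: the bracketed kinematic factor |dx/dθ| = 0.0075573 m.
ω = v/|dx/dθ| = 2.05/0.0075573 = 271.26 rad/s.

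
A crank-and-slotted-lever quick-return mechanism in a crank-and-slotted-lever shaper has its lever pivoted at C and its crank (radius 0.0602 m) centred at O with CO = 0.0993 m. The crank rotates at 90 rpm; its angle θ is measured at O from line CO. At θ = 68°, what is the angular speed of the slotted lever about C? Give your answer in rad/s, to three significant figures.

ω = 9.425 rad/s (from 90 rpm).
Crank pin A relative to C: A = (d + r cosθ, r sinθ); lever angle φ = atan2(r sinθ, d + r cosθ).
Differentiating tanφ: φ̇ = rω(d cosθ + r)/(d² + r² + 2dr cosθ).
d² + r² + 2dr cosθ = |CA|² = 0.0179632 m²;  d cosθ + r = +0.097398 m.
|ω_lever| = |0.0602·9.425·+0.097398| / 0.0179632 = 3.0763 rad/s.

3.08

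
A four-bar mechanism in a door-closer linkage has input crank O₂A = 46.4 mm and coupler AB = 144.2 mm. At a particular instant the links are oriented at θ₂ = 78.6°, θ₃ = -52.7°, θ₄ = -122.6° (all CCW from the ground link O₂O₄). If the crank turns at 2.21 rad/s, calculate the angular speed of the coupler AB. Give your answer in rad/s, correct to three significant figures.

0.274

ω₂ = 2.21 rad/s
Differentiating the loop-closure r₂e^{iθ₂}+r₃e^{iθ₃}=r₁+r₄e^{iθ₄} gives r₂ω₂e^{iθ₂}+r₃ω₃e^{iθ₃}=r₄ω₄e^{iθ₄}.
Eliminating the other unknown: ω₃ = r₂ω₂ sin(θ₄−θ₂) / [r₃ sin(θ₃−θ₄)].
Numerator sine = +0.36162; denominator sine = +0.93909.
Result = 0.0464·2.21·(+0.36162) / (0.1442·(+0.93909)) = +0.27384 rad/s; magnitude 0.27384 rad/s.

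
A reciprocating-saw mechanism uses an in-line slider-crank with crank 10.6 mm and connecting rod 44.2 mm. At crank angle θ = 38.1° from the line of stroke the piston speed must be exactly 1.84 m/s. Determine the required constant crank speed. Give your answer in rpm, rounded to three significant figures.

2260

For an in-line slider-crank, |v_piston| = rω|sinθ|·[1 + r cosθ/√(L² − r² sin²θ)].
With r = 0.0106 m, L = 0.0442 m, θ = 38.1°: the bracketed kinematic factor |dx/dθ| = 0.0077887 m.
ω = v/|dx/dθ| = 1.84/0.0077887 = 236.24 rad/s.
N = 60ω/(2π) = 2255.9 rpm.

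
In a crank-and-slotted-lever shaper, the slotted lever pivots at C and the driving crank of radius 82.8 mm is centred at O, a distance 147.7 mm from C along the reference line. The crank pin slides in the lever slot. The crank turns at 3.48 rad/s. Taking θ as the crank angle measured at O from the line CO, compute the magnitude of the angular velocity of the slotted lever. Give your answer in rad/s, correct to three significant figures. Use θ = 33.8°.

ω = 3.48 rad/s
Crank pin A relative to C: A = (d + r cosθ, r sinθ); lever angle φ = atan2(r sinθ, d + r cosθ).
Differentiating tanφ: φ̇ = rω(d cosθ + r)/(d² + r² + 2dr cosθ).
d² + r² + 2dr cosθ = |CA|² = 0.0489963 m²;  d cosθ + r = +0.20554 m.
|ω_lever| = |0.0828·3.48·+0.20554| / 0.0489963 = 1.2087 rad/s.

1.21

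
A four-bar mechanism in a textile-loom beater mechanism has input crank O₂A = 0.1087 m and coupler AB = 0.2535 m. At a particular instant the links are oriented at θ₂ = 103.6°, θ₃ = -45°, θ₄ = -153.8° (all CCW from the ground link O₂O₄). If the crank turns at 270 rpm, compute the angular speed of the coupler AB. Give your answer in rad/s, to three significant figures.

ω₂ = 28.27 rad/s (from 270 rpm).
Differentiating the loop-closure r₂e^{iθ₂}+r₃e^{iθ₃}=r₁+r₄e^{iθ₄} gives r₂ω₂e^{iθ₂}+r₃ω₃e^{iθ₃}=r₄ω₄e^{iθ₄}.
Eliminating the other unknown: ω₃ = r₂ω₂ sin(θ₄−θ₂) / [r₃ sin(θ₃−θ₄)].
Numerator sine = +0.97592; denominator sine = +0.94665.
Result = 0.1087·28.27·(+0.97592) / (0.2535·(+0.94665)) = +12.499 rad/s; magnitude 12.499 rad/s.

12.5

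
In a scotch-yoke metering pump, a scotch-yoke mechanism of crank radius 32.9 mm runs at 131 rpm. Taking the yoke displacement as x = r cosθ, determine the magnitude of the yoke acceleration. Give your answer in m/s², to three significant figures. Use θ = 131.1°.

4.07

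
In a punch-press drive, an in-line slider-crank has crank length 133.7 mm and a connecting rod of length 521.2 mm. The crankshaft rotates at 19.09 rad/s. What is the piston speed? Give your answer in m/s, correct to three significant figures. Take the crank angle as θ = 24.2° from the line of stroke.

ω = 19.09 rad/s
For an in-line slider-crank, x = r cosθ + √(L² − r² sin²θ), so v = −rω sinθ·[1 + r cosθ/√(L² − r² sin²θ)].
With r = 0.1337 m, L = 0.5212 m, θ = 24.2°: √(L² − r² sin²θ) = 0.51831 m.
v = −0.1337·19.09·0.40992·[1 + 0.1337·0.91212/0.51831] = -1.2924 m/s.
|v| = 1.2924 m/s.

1.29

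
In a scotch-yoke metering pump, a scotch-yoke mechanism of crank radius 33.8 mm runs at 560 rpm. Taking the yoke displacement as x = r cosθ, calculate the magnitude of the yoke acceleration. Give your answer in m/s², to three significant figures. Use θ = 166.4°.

ω = 58.64 rad/s (from 560 rpm).
x = r cosθ ⇒ ẍ = −rω² cosθ (ω constant).
|a| = rω²|cosθ| = 0.0338·(58.64)²·|cos 166.4°| = 112.98 m/s².

113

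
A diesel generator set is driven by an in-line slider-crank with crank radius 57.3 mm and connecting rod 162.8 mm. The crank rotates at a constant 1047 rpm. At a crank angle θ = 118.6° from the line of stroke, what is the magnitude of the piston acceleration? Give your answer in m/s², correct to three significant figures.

ω = 2π·1047/60 = 109.6 rad/s
x(θ) = r cosθ + √(L² − r² sin²θ); with ω constant, a = ω²·d²x/dθ².
d²x/dθ² = −r cosθ − r²(cos2θ)/√u − r⁴ sin²2θ/(4u^{3/2}),  u = L² − r² sin²θ = 0.0239729 m².
Substituting r = 0.0573 m, L = 0.1628 m, θ = 118.6°: d²x/dθ² = +0.038403 m.
a = ω²·d²x/dθ² = (109.6)²·(+0.038403) = +461.66 m/s²;  |a| = 461.66 m/s².

462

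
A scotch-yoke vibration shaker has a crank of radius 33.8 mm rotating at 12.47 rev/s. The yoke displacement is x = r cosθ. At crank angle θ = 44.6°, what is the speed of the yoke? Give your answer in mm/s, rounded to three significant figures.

ω = 78.35 rad/s (from 12.47 rev/s).
x = r cosθ ⇒ ẋ = −rω sinθ.
|v| = rω|sinθ| = 0.0338·78.35·|sin 44.6°| = 1.8595 m/s = 1859.5 mm/s.

1860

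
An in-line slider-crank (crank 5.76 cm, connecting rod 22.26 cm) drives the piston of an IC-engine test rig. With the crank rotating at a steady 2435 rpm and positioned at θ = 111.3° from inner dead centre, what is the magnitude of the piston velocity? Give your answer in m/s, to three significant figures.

ω = 2π·2435/60 = 255 rad/s
For an in-line slider-crank, x = r cosθ + √(L² − r² sin²θ), so v = −rω sinθ·[1 + r cosθ/√(L² − r² sin²θ)].
With r = 0.0576 m, L = 0.2226 m, θ = 111.3°: √(L² − r² sin²θ) = 0.21603 m.
v = −0.0576·255·0.93169·[1 + 0.0576·-0.36325/0.21603] = -12.359 m/s.
|v| = 12.359 m/s.

12.4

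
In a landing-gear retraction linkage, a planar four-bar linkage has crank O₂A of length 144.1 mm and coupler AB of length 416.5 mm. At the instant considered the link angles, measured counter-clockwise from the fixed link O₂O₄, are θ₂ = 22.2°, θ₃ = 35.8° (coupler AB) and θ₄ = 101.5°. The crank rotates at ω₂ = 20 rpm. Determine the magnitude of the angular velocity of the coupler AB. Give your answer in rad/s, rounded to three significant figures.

0.781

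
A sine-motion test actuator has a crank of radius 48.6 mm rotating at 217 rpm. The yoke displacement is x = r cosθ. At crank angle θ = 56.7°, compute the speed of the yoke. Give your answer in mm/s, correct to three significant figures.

923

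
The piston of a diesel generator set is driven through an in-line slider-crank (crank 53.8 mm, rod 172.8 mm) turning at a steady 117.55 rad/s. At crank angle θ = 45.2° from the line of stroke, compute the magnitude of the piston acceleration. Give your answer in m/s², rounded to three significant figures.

ω = 117.5 rad/s
x(θ) = r cosθ + √(L² − r² sin²θ); with ω constant, a = ω²·d²x/dθ².
d²x/dθ² = −r cosθ − r²(cos2θ)/√u − r⁴ sin²2θ/(4u^{3/2}),  u = L² − r² sin²θ = 0.0284025 m².
Substituting r = 0.0538 m, L = 0.1728 m, θ = 45.2°: d²x/dθ² = -0.038227 m.
a = ω²·d²x/dθ² = (117.5)²·(-0.038227) = -528.22 m/s²;  |a| = 528.22 m/s².

528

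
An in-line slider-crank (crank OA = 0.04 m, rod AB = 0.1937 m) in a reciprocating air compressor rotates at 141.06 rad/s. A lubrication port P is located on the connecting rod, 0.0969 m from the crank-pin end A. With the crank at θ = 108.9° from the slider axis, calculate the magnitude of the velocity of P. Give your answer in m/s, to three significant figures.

5.24

ω = 141.1 rad/s.  Crank-pin speed |V_A| = rω = 5.6424 m/s, perpendicular to OA.
Rod angle: sinφ = −(r/L) sinθ ⇒ φ = -11.266°; ω_rod = −rω cosθ/√(L²−r²sin²θ) = +9.621 rad/s.
V_P = V_A + ω_rod × AP, with AP = 0.0969 m along the rod.
Components: V_Px = −rω sinθ − a·ω_rod·sinφ = -5.1561 m/s;  V_Py = rω cosθ + a·ω_rod·cosφ = -0.91336 m/s.
|V_P| = √(V_Px² + V_Py²) = 5.2363 m/s.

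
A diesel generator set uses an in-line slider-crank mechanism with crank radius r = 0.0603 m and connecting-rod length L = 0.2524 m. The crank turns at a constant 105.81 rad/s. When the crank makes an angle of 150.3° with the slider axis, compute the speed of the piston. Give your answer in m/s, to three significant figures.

ω = 105.8 rad/s
For an in-line slider-crank, x = r cosθ + √(L² − r² sin²θ), so v = −rω sinθ·[1 + r cosθ/√(L² − r² sin²θ)].
With r = 0.0603 m, L = 0.2524 m, θ = 150.3°: √(L² − r² sin²θ) = 0.25063 m.
v = −0.0603·105.8·0.49546·[1 + 0.0603·-0.86863/0.25063] = -2.5005 m/s.
|v| = 2.5005 m/s.

2.50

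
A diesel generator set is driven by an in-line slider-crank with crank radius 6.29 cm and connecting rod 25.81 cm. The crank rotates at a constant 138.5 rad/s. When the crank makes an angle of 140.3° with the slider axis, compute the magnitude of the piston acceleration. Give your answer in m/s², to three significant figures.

869

ω = 138.5 rad/s
x(θ) = r cosθ + √(L² − r² sin²θ); with ω constant, a = ω²·d²x/dθ².
d²x/dθ² = −r cosθ − r²(cos2θ)/√u − r⁴ sin²2θ/(4u^{3/2}),  u = L² − r² sin²θ = 0.0650013 m².
Substituting r = 0.0629 m, L = 0.2581 m, θ = 140.3°: d²x/dθ² = +0.045313 m.
a = ω²·d²x/dθ² = (138.5)²·(+0.045313) = +869.2 m/s²;  |a| = 869.2 m/s².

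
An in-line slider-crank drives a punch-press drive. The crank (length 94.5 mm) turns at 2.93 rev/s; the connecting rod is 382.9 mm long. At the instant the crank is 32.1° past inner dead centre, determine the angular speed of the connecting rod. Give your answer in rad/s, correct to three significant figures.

3.88

ω = 18.41 rad/s (converted from 2.93 rev/s).
The rod makes angle φ with the slider axis where L sinφ = r sinθ; differentiating, L cosφ·φ̇ = r ω cosθ.
L cosφ = √(L² − r² sin²θ) = 0.37959 m.
|ω_rod| = r ω |cosθ| / √(L² − r² sin²θ) = 0.0945·18.41·0.84712/0.37959 = 3.8825 rad/s.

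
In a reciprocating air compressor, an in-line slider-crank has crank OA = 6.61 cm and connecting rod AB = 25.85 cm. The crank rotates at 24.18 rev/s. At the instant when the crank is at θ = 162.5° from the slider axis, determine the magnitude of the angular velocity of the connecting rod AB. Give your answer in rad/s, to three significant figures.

37.2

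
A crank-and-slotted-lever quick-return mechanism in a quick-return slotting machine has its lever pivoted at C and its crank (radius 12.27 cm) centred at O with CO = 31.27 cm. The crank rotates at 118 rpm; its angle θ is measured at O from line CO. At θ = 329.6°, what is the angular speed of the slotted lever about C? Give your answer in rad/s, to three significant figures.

ω = 12.36 rad/s (from 118 rpm).
Crank pin A relative to C: A = (d + r cosθ, r sinθ); lever angle φ = atan2(r sinθ, d + r cosθ).
Differentiating tanφ: φ̇ = rω(d cosθ + r)/(d² + r² + 2dr cosθ).
d² + r² + 2dr cosθ = |CA|² = 0.179023 m²;  d cosθ + r = +0.39241 m.
|ω_lever| = |0.1227·12.36·+0.39241| / 0.179023 = 3.3234 rad/s.

3.32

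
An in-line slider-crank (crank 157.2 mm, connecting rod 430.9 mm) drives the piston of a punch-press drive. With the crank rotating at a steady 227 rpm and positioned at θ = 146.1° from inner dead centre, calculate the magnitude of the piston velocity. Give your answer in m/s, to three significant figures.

1.44

ω = 2π·227/60 = 23.77 rad/s
For an in-line slider-crank, x = r cosθ + √(L² − r² sin²θ), so v = −rω sinθ·[1 + r cosθ/√(L² − r² sin²θ)].
With r = 0.1572 m, L = 0.4309 m, θ = 146.1°: √(L² − r² sin²θ) = 0.42189 m.
v = −0.1572·23.77·0.55775·[1 + 0.1572·-0.83001/0.42189] = -1.4396 m/s.
|v| = 1.4396 m/s.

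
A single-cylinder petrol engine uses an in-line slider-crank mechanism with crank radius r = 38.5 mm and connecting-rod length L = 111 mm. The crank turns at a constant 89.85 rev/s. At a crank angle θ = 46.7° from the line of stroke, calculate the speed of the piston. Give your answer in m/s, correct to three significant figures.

19.7

ω = 2π·89.8 = 564.5 rad/s
For an in-line slider-crank, x = r cosθ + √(L² − r² sin²θ), so v = −rω sinθ·[1 + r cosθ/√(L² − r² sin²θ)].
With r = 0.0385 m, L = 0.111 m, θ = 46.7°: √(L² − r² sin²θ) = 0.10741 m.
v = −0.0385·564.5·0.72777·[1 + 0.0385·0.68582/0.10741] = -19.707 m/s.
|v| = 19.707 m/s.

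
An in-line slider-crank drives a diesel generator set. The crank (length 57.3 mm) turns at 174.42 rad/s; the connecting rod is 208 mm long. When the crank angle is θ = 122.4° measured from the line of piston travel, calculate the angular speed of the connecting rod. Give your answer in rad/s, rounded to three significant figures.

ω = 174.4 rad/s
The rod makes angle φ with the slider axis where L sinφ = r sinθ; differentiating, L cosφ·φ̇ = r ω cosθ.
L cosφ = √(L² − r² sin²θ) = 0.2023 m.
|ω_rod| = r ω |cosθ| / √(L² − r² sin²θ) = 0.0573·174.4·0.53583/0.2023 = 26.472 rad/s.

26.5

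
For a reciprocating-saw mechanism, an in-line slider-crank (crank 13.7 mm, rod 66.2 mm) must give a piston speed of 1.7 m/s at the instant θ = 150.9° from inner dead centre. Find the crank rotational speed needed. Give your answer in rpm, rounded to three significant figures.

For an in-line slider-crank, |v_piston| = rω|sinθ|·[1 + r cosθ/√(L² − r² sin²θ)].
With r = 0.0137 m, L = 0.0662 m, θ = 150.9°: the bracketed kinematic factor |dx/dθ| = 0.0054518 m.
ω = v/|dx/dθ| = 1.7/0.0054518 = 311.82 rad/s.
N = 60ω/(2π) = 2977.7 rpm.

2980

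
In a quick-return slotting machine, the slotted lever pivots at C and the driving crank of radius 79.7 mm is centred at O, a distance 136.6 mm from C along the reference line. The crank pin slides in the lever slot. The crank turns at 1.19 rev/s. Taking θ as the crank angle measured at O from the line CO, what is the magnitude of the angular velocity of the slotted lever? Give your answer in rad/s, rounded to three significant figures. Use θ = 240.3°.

0.504

ω = 7.477 rad/s (from 1.19 rev/s).
Crank pin A relative to C: A = (d + r cosθ, r sinθ); lever angle φ = atan2(r sinθ, d + r cosθ).
Differentiating tanφ: φ̇ = rω(d cosθ + r)/(d² + r² + 2dr cosθ).
d² + r² + 2dr cosθ = |CA|² = 0.0142235 m²;  d cosθ + r = +0.01202 m.
|ω_lever| = |0.0797·7.477·+0.01202| / 0.0142235 = 0.50361 rad/s.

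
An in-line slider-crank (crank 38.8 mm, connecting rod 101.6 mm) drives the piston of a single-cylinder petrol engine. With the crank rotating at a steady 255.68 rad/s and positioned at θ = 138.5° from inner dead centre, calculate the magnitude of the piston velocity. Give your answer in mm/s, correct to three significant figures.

4630

ω = 255.7 rad/s
For an in-line slider-crank, x = r cosθ + √(L² − r² sin²θ), so v = −rω sinθ·[1 + r cosθ/√(L² − r² sin²θ)].
With r = 0.0388 m, L = 0.1016 m, θ = 138.5°: √(L² − r² sin²θ) = 0.098293 m.
v = −0.0388·255.7·0.66262·[1 + 0.0388·-0.74896/0.098293] = -4.6301 m/s.
|v| = 4.6301 m/s = 4630.1 mm/s.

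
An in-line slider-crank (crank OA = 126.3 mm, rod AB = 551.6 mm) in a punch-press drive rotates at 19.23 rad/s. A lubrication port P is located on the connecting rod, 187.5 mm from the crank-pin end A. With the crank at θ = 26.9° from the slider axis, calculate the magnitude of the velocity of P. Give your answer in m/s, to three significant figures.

1.85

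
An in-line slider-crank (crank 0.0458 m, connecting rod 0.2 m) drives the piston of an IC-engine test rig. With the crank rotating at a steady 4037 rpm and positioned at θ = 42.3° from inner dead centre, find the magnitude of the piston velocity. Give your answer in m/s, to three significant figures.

ω = 2π·4037/60 = 422.8 rad/s
For an in-line slider-crank, x = r cosθ + √(L² − r² sin²θ), so v = −rω sinθ·[1 + r cosθ/√(L² − r² sin²θ)].
With r = 0.0458 m, L = 0.2 m, θ = 42.3°: √(L² − r² sin²θ) = 0.19761 m.
v = −0.0458·422.8·0.67301·[1 + 0.0458·0.73963/0.19761] = -15.265 m/s.
|v| = 15.265 m/s.

15.3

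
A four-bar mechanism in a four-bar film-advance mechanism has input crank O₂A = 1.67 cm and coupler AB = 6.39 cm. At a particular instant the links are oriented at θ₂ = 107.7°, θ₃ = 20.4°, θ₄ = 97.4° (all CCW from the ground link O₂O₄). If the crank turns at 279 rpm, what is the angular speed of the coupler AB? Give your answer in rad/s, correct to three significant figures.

ω₂ = 29.22 rad/s (from 279 rpm).
Differentiating the loop-closure r₂e^{iθ₂}+r₃e^{iθ₃}=r₁+r₄e^{iθ₄} gives r₂ω₂e^{iθ₂}+r₃ω₃e^{iθ₃}=r₄ω₄e^{iθ₄}.
Eliminating the other unknown: ω₃ = r₂ω₂ sin(θ₄−θ₂) / [r₃ sin(θ₃−θ₄)].
Numerator sine = -0.17880; denominator sine = -0.97437.
Result = 0.0167·29.22·(-0.17880) / (0.0639·(-0.97437)) = +1.4012 rad/s; magnitude 1.4012 rad/s.

1.40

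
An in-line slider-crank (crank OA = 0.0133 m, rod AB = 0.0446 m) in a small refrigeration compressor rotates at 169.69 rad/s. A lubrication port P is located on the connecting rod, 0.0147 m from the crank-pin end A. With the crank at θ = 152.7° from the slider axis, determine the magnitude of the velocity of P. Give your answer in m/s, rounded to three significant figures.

1.64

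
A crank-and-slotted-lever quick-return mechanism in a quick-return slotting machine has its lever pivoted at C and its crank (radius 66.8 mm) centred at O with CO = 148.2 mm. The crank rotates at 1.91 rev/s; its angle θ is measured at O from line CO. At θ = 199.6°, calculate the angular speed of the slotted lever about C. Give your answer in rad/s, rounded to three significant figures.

ω = 12 rad/s (from 1.91 rev/s).
Crank pin A relative to C: A = (d + r cosθ, r sinθ); lever angle φ = atan2(r sinθ, d + r cosθ).
Differentiating tanφ: φ̇ = rω(d cosθ + r)/(d² + r² + 2dr cosθ).
d² + r² + 2dr cosθ = |CA|² = 0.00777319 m²;  d cosθ + r = -0.072813 m.
|ω_lever| = |0.0668·12·-0.072813| / 0.00777319 = 7.5093 rad/s.

7.51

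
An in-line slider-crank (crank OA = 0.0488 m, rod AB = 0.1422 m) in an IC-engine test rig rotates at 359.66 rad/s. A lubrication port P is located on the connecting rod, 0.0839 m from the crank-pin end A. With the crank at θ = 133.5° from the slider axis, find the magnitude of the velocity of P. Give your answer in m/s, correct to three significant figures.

12.0

ω = 359.7 rad/s.  Crank-pin speed |V_A| = rω = 17.551 m/s, perpendicular to OA.
Rod angle: sinφ = −(r/L) sinθ ⇒ φ = -14.414°; ω_rod = −rω cosθ/√(L²−r²sin²θ) = +87.723 rad/s.
V_P = V_A + ω_rod × AP, with AP = 0.0839 m along the rod.
Components: V_Px = −rω sinθ − a·ω_rod·sinφ = -10.899 m/s;  V_Py = rω cosθ + a·ω_rod·cosφ = -4.9533 m/s.
|V_P| = √(V_Px² + V_Py²) = 11.972 m/s.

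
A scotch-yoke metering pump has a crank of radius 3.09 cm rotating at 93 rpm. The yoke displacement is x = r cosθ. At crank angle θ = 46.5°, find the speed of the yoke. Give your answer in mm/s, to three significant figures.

218

ω = 9.739 rad/s (from 93 rpm).
x = r cosθ ⇒ ẋ = −rω sinθ.
|v| = rω|sinθ| = 0.0309·9.739·|sin 46.5°| = 0.21829 m/s = 218.29 mm/s.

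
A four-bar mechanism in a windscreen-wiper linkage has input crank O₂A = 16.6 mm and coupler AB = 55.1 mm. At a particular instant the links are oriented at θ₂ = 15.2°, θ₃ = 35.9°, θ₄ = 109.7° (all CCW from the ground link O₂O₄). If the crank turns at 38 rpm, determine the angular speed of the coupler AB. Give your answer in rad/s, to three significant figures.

ω₂ = 3.979 rad/s (from 38 rpm).
Differentiating the loop-closure r₂e^{iθ₂}+r₃e^{iθ₃}=r₁+r₄e^{iθ₄} gives r₂ω₂e^{iθ₂}+r₃ω₃e^{iθ₃}=r₄ω₄e^{iθ₄}.
Eliminating the other unknown: ω₃ = r₂ω₂ sin(θ₄−θ₂) / [r₃ sin(θ₃−θ₄)].
Numerator sine = +0.99692; denominator sine = -0.96029.
Result = 0.0166·3.979·(+0.99692) / (0.0551·(-0.96029)) = -1.2446 rad/s; magnitude 1.2446 rad/s.

1.24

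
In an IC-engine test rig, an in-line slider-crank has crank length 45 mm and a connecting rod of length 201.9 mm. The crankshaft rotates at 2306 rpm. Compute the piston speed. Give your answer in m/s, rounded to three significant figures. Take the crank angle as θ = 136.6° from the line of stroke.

ω = 2π·2306/60 = 241.5 rad/s
For an in-line slider-crank, x = r cosθ + √(L² − r² sin²θ), so v = −rω sinθ·[1 + r cosθ/√(L² − r² sin²θ)].
With r = 0.045 m, L = 0.2019 m, θ = 136.6°: √(L² − r² sin²θ) = 0.19952 m.
v = −0.045·241.5·0.68709·[1 + 0.045·-0.72657/0.19952] = -6.2429 m/s.
|v| = 6.2429 m/s.

6.24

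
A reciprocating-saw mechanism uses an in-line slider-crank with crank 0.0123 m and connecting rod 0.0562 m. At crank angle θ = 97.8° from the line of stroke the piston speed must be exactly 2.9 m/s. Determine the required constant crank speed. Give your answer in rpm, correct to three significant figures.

2340

For an in-line slider-crank, |v_piston| = rω|sinθ|·[1 + r cosθ/√(L² − r² sin²θ)].
With r = 0.0123 m, L = 0.0562 m, θ = 97.8°: the bracketed kinematic factor |dx/dθ| = 0.011815 m.
ω = v/|dx/dθ| = 2.9/0.011815 = 245.44 rad/s.
N = 60ω/(2π) = 2343.8 rpm.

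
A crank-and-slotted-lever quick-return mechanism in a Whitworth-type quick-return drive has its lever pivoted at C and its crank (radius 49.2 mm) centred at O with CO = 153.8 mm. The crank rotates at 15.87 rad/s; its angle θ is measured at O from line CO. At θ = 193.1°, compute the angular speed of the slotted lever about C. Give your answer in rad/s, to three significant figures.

ω = 15.87 rad/s
Crank pin A relative to C: A = (d + r cosθ, r sinθ); lever angle φ = atan2(r sinθ, d + r cosθ).
Differentiating tanφ: φ̇ = rω(d cosθ + r)/(d² + r² + 2dr cosθ).
d² + r² + 2dr cosθ = |CA|² = 0.011335 m²;  d cosθ + r = -0.1006 m.
|ω_lever| = |0.0492·15.87·-0.1006| / 0.011335 = 6.9296 rad/s.

6.93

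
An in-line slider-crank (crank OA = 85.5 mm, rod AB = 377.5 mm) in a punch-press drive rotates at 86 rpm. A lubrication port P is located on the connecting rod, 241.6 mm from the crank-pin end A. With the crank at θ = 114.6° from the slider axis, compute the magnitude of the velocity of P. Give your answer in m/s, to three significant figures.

0.667

ω = 9.006 rad/s.  Crank-pin speed |V_A| = rω = 0.77 m/s, perpendicular to OA.
Rod angle: sinφ = −(r/L) sinθ ⇒ φ = -11.884°; ω_rod = −rω cosθ/√(L²−r²sin²θ) = +0.86771 rad/s.
V_P = V_A + ω_rod × AP, with AP = 0.2416 m along the rod.
Components: V_Px = −rω sinθ − a·ω_rod·sinφ = -0.65694 m/s;  V_Py = rω cosθ + a·ω_rod·cosφ = -0.11539 m/s.
|V_P| = √(V_Px² + V_Py²) = 0.667 m/s.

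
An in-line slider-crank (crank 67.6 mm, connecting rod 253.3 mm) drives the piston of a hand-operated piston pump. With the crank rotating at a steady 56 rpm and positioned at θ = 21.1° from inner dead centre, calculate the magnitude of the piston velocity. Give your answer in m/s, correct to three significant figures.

0.178

ω = 2π·56/60 = 5.864 rad/s
For an in-line slider-crank, x = r cosθ + √(L² − r² sin²θ), so v = −rω sinθ·[1 + r cosθ/√(L² − r² sin²θ)].
With r = 0.0676 m, L = 0.2533 m, θ = 21.1°: √(L² − r² sin²θ) = 0.25213 m.
v = −0.0676·5.864·0.36000·[1 + 0.0676·0.93295/0.25213] = -0.17841 m/s.
|v| = 0.17841 m/s.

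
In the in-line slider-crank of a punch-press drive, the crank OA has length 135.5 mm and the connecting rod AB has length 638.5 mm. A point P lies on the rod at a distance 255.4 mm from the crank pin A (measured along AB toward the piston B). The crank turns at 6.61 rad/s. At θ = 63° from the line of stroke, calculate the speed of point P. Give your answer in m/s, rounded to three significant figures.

ω = 6.61 rad/s.  Crank-pin speed |V_A| = rω = 0.89566 m/s, perpendicular to OA.
Rod angle: sinφ = −(r/L) sinθ ⇒ φ = -10.899°; ω_rod = −rω cosθ/√(L²−r²sin²θ) = -0.64853 rad/s.
V_P = V_A + ω_rod × AP, with AP = 0.2554 m along the rod.
Components: V_Px = −rω sinθ − a·ω_rod·sinφ = -0.82935 m/s;  V_Py = rω cosθ + a·ω_rod·cosφ = +0.24397 m/s.
|V_P| = √(V_Px² + V_Py²) = 0.86449 m/s.

0.864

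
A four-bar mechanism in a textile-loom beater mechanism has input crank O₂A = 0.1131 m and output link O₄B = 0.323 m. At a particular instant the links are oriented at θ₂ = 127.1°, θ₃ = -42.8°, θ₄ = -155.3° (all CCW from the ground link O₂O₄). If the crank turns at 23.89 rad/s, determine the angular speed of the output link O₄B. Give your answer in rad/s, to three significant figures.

ω₂ = 23.89 rad/s
Differentiating the loop-closure r₂e^{iθ₂}+r₃e^{iθ₃}=r₁+r₄e^{iθ₄} gives r₂ω₂e^{iθ₂}+r₃ω₃e^{iθ₃}=r₄ω₄e^{iθ₄}.
Eliminating the other unknown: ω₄ = r₂ω₂ sin(θ₂−θ₃) / [r₄ sin(θ₄−θ₃)].
Numerator sine = +0.17537; denominator sine = -0.92388.
Result = 0.1131·23.89·(+0.17537) / (0.323·(-0.92388)) = -1.5878 rad/s; magnitude 1.5878 rad/s.

1.59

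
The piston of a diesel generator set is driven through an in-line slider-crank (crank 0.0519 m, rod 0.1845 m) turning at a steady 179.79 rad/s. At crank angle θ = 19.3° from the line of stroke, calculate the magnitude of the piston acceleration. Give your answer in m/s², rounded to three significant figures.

1960

ω = 179.8 rad/s
x(θ) = r cosθ + √(L² − r² sin²θ); with ω constant, a = ω²·d²x/dθ².
d²x/dθ² = −r cosθ − r²(cos2θ)/√u − r⁴ sin²2θ/(4u^{3/2}),  u = L² − r² sin²θ = 0.033746 m².
Substituting r = 0.0519 m, L = 0.1845 m, θ = 19.3°: d²x/dθ² = -0.060557 m.
a = ω²·d²x/dθ² = (179.8)²·(-0.060557) = -1957.5 m/s²;  |a| = 1957.5 m/s².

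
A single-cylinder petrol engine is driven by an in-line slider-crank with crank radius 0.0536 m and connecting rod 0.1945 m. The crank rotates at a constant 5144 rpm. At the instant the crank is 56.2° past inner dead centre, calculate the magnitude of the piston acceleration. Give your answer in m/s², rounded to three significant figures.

ω = 2π·5144/60 = 538.7 rad/s
x(θ) = r cosθ + √(L² − r² sin²θ); with ω constant, a = ω²·d²x/dθ².
d²x/dθ² = −r cosθ − r²(cos2θ)/√u − r⁴ sin²2θ/(4u^{3/2}),  u = L² − r² sin²θ = 0.0358464 m².
Substituting r = 0.0536 m, L = 0.1945 m, θ = 56.2°: d²x/dθ² = -0.024295 m.
a = ω²·d²x/dθ² = (538.7)²·(-0.024295) = -7049.8 m/s²;  |a| = 7049.8 m/s².

7050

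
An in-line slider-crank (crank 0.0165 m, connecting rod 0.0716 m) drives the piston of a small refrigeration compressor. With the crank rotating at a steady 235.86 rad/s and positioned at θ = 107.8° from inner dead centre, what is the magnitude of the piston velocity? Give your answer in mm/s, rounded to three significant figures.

3440

ω = 235.9 rad/s
For an in-line slider-crank, x = r cosθ + √(L² − r² sin²θ), so v = −rω sinθ·[1 + r cosθ/√(L² − r² sin²θ)].
With r = 0.0165 m, L = 0.0716 m, θ = 107.8°: √(L² − r² sin²θ) = 0.069855 m.
v = −0.0165·235.9·0.95213·[1 + 0.0165·-0.30570/0.069855] = -3.4378 m/s.
|v| = 3.4378 m/s = 3437.8 mm/s.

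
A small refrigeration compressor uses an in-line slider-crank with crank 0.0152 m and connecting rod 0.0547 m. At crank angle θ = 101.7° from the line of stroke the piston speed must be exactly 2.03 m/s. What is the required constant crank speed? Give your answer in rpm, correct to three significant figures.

1380

For an in-line slider-crank, |v_piston| = rω|sinθ|·[1 + r cosθ/√(L² − r² sin²θ)].
With r = 0.0152 m, L = 0.0547 m, θ = 101.7°: the bracketed kinematic factor |dx/dθ| = 0.014013 m.
ω = v/|dx/dθ| = 2.03/0.014013 = 144.87 rad/s.
N = 60ω/(2π) = 1383.4 rpm.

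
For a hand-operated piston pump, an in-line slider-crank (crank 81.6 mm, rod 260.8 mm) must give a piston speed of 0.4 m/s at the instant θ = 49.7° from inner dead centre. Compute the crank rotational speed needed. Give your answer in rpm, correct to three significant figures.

For an in-line slider-crank, |v_piston| = rω|sinθ|·[1 + r cosθ/√(L² − r² sin²θ)].
With r = 0.0816 m, L = 0.2608 m, θ = 49.7°: the bracketed kinematic factor |dx/dθ| = 0.075203 m.
ω = v/|dx/dθ| = 0.4/0.075203 = 5.319 rad/s.
N = 60ω/(2π) = 50.792 rpm.

50.8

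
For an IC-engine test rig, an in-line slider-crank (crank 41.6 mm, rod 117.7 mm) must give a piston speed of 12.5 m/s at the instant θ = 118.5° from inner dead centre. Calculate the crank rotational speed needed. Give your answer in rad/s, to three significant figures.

416

For an in-line slider-crank, |v_piston| = rω|sinθ|·[1 + r cosθ/√(L² − r² sin²θ)].
With r = 0.0416 m, L = 0.1177 m, θ = 118.5°: the bracketed kinematic factor |dx/dθ| = 0.030072 m.
ω = v/|dx/dθ| = 12.5/0.030072 = 415.66 rad/s.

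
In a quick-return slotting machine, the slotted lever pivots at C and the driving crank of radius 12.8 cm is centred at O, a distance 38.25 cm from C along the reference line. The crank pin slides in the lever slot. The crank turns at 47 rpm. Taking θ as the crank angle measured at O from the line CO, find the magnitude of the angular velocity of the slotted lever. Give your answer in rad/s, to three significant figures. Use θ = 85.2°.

ω = 4.922 rad/s (from 47 rpm).
Crank pin A relative to C: A = (d + r cosθ, r sinθ); lever angle φ = atan2(r sinθ, d + r cosθ).
Differentiating tanφ: φ̇ = rω(d cosθ + r)/(d² + r² + 2dr cosθ).
d² + r² + 2dr cosθ = |CA|² = 0.170884 m²;  d cosθ + r = +0.16001 m.
|ω_lever| = |0.128·4.922·+0.16001| / 0.170884 = 0.58989 rad/s.

0.590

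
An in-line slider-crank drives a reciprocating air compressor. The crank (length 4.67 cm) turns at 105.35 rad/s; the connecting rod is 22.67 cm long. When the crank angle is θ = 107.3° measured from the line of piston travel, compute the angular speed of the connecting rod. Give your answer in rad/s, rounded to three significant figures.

ω = 105.3 rad/s
The rod makes angle φ with the slider axis where L sinφ = r sinθ; differentiating, L cosφ·φ̇ = r ω cosθ.
L cosφ = √(L² − r² sin²θ) = 0.22227 m.
|ω_rod| = r ω |cosθ| / √(L² − r² sin²θ) = 0.0467·105.3·0.29737/0.22227 = 6.5822 rad/s.

6.58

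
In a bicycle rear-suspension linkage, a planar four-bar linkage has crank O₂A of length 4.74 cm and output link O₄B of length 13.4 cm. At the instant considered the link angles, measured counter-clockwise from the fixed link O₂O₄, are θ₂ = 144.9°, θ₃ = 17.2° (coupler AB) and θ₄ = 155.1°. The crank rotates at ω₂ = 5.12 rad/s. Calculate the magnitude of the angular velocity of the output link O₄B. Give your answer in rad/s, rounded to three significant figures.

2.14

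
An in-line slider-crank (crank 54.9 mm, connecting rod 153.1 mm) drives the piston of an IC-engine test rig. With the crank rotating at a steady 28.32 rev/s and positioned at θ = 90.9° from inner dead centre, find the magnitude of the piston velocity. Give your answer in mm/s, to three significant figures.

9710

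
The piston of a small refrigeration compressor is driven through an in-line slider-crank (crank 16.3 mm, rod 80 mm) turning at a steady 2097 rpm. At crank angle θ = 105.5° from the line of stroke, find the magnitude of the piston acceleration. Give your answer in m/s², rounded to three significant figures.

ω = 2π·2097/60 = 219.6 rad/s
x(θ) = r cosθ + √(L² − r² sin²θ); with ω constant, a = ω²·d²x/dθ².
d²x/dθ² = −r cosθ − r²(cos2θ)/√u − r⁴ sin²2θ/(4u^{3/2}),  u = L² − r² sin²θ = 0.00615328 m².
Substituting r = 0.0163 m, L = 0.08 m, θ = 105.5°: d²x/dθ² = +0.0072496 m.
a = ω²·d²x/dθ² = (219.6)²·(+0.0072496) = +349.6 m/s²;  |a| = 349.6 m/s².

350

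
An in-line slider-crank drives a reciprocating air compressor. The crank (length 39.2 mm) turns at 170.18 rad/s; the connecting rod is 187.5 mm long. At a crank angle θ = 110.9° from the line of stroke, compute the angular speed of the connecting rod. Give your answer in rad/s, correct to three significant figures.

12.9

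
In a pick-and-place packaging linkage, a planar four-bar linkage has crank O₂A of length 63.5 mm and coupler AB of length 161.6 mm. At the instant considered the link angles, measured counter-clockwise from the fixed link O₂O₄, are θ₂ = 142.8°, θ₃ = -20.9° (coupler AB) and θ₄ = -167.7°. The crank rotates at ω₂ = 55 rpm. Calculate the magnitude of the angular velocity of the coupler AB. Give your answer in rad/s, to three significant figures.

ω₂ = 5.76 rad/s (from 55 rpm).
Differentiating the loop-closure r₂e^{iθ₂}+r₃e^{iθ₃}=r₁+r₄e^{iθ₄} gives r₂ω₂e^{iθ₂}+r₃ω₃e^{iθ₃}=r₄ω₄e^{iθ₄}.
Eliminating the other unknown: ω₃ = r₂ω₂ sin(θ₄−θ₂) / [r₃ sin(θ₃−θ₄)].
Numerator sine = +0.76041; denominator sine = +0.54756.
Result = 0.0635·5.76·(+0.76041) / (0.1616·(+0.54756)) = +3.1429 rad/s; magnitude 3.1429 rad/s.

3.14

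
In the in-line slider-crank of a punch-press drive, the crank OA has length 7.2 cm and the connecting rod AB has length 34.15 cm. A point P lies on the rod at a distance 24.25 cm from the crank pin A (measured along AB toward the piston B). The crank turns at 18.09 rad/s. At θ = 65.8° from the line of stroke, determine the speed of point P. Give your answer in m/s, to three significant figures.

1.27

ω = 18.09 rad/s.  Crank-pin speed |V_A| = rω = 1.3025 m/s, perpendicular to OA.
Rod angle: sinφ = −(r/L) sinθ ⇒ φ = -11.087°; ω_rod = −rω cosθ/√(L²−r²sin²θ) = -1.5932 rad/s.
V_P = V_A + ω_rod × AP, with AP = 0.2425 m along the rod.
Components: V_Px = −rω sinθ − a·ω_rod·sinφ = -1.2623 m/s;  V_Py = rω cosθ + a·ω_rod·cosφ = +0.15478 m/s.
|V_P| = √(V_Px² + V_Py²) = 1.2718 m/s.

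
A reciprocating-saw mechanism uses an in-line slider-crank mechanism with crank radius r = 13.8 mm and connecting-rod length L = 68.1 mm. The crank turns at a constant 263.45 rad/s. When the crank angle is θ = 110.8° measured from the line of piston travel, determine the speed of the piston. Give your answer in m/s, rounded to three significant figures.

3.15

ω = 263.4 rad/s
For an in-line slider-crank, x = r cosθ + √(L² − r² sin²θ), so v = −rω sinθ·[1 + r cosθ/√(L² − r² sin²θ)].
With r = 0.0138 m, L = 0.0681 m, θ = 110.8°: √(L² − r² sin²θ) = 0.066867 m.
v = −0.0138·263.4·0.93483·[1 + 0.0138·-0.35511/0.066867] = -3.1496 m/s.
|v| = 3.1496 m/s.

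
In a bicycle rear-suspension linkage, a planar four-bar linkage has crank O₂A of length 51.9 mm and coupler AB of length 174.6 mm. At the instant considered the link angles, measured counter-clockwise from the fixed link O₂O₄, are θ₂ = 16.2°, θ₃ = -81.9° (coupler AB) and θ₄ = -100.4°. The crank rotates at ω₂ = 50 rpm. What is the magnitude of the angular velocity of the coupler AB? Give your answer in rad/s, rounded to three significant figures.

ω₂ = 5.236 rad/s (from 50 rpm).
Differentiating the loop-closure r₂e^{iθ₂}+r₃e^{iθ₃}=r₁+r₄e^{iθ₄} gives r₂ω₂e^{iθ₂}+r₃ω₃e^{iθ₃}=r₄ω₄e^{iθ₄}.
Eliminating the other unknown: ω₃ = r₂ω₂ sin(θ₄−θ₂) / [r₃ sin(θ₃−θ₄)].
Numerator sine = -0.89415; denominator sine = +0.31730.
Result = 0.0519·5.236·(-0.89415) / (0.1746·(+0.31730)) = -4.3859 rad/s; magnitude 4.3859 rad/s.

4.39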